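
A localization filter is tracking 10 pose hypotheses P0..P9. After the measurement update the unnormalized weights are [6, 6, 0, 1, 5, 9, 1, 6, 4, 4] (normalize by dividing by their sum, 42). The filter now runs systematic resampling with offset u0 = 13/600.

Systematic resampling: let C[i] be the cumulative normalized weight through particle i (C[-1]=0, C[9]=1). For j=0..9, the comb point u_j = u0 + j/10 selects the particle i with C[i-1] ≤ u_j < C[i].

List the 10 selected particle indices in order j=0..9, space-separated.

0 0 1 4 4 5 5 7 8 9

C = [1/7, 2/7, 2/7, 13/42, 3/7, 9/14, 2/3, 17/21, 19/21, 1]
j=0: u_0=13/600 ∈ [0, 1/7) → index 0
j=1: u_1=73/600 ∈ [0, 1/7) → index 0
j=2: u_2=133/600 ∈ [1/7, 2/7) → index 1
j=3: u_3=193/600 ∈ [13/42, 3/7) → index 4
j=4: u_4=253/600 ∈ [13/42, 3/7) → index 4
j=5: u_5=313/600 ∈ [3/7, 9/14) → index 5
j=6: u_6=373/600 ∈ [3/7, 9/14) → index 5
j=7: u_7=433/600 ∈ [2/3, 17/21) → index 7
j=8: u_8=493/600 ∈ [17/21, 19/21) → index 8
j=9: u_9=553/600 ∈ [19/21, 1) → index 9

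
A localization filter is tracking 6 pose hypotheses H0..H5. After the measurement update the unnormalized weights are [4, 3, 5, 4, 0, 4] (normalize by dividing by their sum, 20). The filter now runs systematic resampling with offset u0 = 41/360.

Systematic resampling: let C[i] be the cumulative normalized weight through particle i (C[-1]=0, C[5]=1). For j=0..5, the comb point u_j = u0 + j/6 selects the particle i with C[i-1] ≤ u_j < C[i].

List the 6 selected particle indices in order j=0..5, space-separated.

0 1 2 3 3 5

C = [1/5, 7/20, 3/5, 4/5, 4/5, 1]
j=0: u_0=41/360 ∈ [0, 1/5) → index 0
j=1: u_1=101/360 ∈ [1/5, 7/20) → index 1
j=2: u_2=161/360 ∈ [7/20, 3/5) → index 2
j=3: u_3=221/360 ∈ [3/5, 4/5) → index 3
j=4: u_4=281/360 ∈ [3/5, 4/5) → index 3
j=5: u_5=341/360 ∈ [4/5, 1) → index 5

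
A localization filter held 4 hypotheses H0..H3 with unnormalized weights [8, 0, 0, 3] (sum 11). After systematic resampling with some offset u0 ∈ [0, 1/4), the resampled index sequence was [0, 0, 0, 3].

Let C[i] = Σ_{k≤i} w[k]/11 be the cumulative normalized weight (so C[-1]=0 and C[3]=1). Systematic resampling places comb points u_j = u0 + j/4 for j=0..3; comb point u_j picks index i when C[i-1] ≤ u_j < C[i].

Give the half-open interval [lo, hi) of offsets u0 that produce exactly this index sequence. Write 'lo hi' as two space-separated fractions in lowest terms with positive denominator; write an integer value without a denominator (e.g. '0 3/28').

C = [8/11, 8/11, 8/11, 1]
j=0 picked index 0: u0 ∈ [0, 8/11)
j=1 picked index 0: u0 ∈ [-1/4, 21/44)
j=2 picked index 0: u0 ∈ [-1/2, 5/22)
j=3 picked index 3: u0 ∈ [-1/44, 1/4)
intersection: [0, 5/22)

0 5/22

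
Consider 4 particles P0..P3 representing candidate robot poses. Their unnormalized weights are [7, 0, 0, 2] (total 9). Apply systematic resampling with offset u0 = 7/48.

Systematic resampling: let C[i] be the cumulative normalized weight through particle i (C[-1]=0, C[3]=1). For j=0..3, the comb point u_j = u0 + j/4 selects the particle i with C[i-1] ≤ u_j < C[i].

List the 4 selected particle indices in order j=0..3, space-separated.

C = [7/9, 7/9, 7/9, 1]
j=0: u_0=7/48 ∈ [0, 7/9) → index 0
j=1: u_1=19/48 ∈ [0, 7/9) → index 0
j=2: u_2=31/48 ∈ [0, 7/9) → index 0
j=3: u_3=43/48 ∈ [7/9, 1) → index 3

0 0 0 3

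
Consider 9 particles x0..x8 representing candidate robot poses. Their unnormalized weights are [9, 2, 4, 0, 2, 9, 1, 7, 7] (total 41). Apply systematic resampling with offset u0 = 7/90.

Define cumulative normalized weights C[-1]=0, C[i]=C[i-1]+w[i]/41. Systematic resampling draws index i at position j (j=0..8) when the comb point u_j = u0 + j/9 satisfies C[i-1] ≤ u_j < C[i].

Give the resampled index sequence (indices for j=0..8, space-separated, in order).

C = [9/41, 11/41, 15/41, 15/41, 17/41, 26/41, 27/41, 34/41, 1]
j=0: u_0=7/90 ∈ [0, 9/41) → index 0
j=1: u_1=17/90 ∈ [0, 9/41) → index 0
j=2: u_2=3/10 ∈ [11/41, 15/41) → index 2
j=3: u_3=37/90 ∈ [15/41, 17/41) → index 4
j=4: u_4=47/90 ∈ [17/41, 26/41) → index 5
j=5: u_5=19/30 ∈ [17/41, 26/41) → index 5
j=6: u_6=67/90 ∈ [27/41, 34/41) → index 7
j=7: u_7=77/90 ∈ [34/41, 1) → index 8
j=8: u_8=29/30 ∈ [34/41, 1) → index 8

0 0 2 4 5 5 7 8 8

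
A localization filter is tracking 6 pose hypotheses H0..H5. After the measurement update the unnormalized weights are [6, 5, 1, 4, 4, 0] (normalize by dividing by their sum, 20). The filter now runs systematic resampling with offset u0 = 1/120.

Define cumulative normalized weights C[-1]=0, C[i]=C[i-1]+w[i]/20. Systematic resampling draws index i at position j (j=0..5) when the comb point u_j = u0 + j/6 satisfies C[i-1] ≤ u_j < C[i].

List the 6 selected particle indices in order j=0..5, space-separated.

0 0 1 1 3 4

C = [3/10, 11/20, 3/5, 4/5, 1, 1]
j=0: u_0=1/120 ∈ [0, 3/10) → index 0
j=1: u_1=7/40 ∈ [0, 3/10) → index 0
j=2: u_2=41/120 ∈ [3/10, 11/20) → index 1
j=3: u_3=61/120 ∈ [3/10, 11/20) → index 1
j=4: u_4=27/40 ∈ [3/5, 4/5) → index 3
j=5: u_5=101/120 ∈ [4/5, 1) → index 4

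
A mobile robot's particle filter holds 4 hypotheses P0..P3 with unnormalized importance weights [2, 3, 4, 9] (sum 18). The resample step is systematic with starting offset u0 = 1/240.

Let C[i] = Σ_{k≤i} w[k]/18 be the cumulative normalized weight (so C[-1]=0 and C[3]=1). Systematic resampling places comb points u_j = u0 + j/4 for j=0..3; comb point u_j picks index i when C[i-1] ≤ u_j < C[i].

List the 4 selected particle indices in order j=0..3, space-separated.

0 1 3 3

C = [1/9, 5/18, 1/2, 1]
j=0: u_0=1/240 ∈ [0, 1/9) → index 0
j=1: u_1=61/240 ∈ [1/9, 5/18) → index 1
j=2: u_2=121/240 ∈ [1/2, 1) → index 3
j=3: u_3=181/240 ∈ [1/2, 1) → index 3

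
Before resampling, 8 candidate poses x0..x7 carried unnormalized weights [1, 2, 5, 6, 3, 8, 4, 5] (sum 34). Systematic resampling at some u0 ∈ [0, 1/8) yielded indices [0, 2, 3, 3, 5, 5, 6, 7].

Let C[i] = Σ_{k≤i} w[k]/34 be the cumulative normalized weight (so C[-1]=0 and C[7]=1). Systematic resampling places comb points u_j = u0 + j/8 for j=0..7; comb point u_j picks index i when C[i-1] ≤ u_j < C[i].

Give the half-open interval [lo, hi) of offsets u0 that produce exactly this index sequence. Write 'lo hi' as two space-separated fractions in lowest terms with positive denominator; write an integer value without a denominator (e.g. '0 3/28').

C = [1/34, 3/34, 4/17, 7/17, 1/2, 25/34, 29/34, 1]
j=0 picked index 0: u0 ∈ [0, 1/34)
j=1 picked index 2: u0 ∈ [-5/136, 15/136)
j=2 picked index 3: u0 ∈ [-1/68, 11/68)
j=3 picked index 3: u0 ∈ [-19/136, 5/136)
j=4 picked index 5: u0 ∈ [0, 4/17)
j=5 picked index 5: u0 ∈ [-1/8, 15/136)
j=6 picked index 6: u0 ∈ [-1/68, 7/68)
j=7 picked index 7: u0 ∈ [-3/136, 1/8)
intersection: [0, 1/34)

0 1/34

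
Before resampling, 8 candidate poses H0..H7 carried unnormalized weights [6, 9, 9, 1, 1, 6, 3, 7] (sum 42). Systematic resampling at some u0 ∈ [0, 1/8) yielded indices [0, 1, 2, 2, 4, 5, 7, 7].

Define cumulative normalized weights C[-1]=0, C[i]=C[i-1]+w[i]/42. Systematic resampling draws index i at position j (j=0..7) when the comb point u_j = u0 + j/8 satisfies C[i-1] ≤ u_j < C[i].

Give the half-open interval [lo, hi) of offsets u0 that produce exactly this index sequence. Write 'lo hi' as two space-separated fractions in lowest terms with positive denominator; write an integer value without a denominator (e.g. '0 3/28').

3/28 5/42

C = [1/7, 5/14, 4/7, 25/42, 13/21, 16/21, 5/6, 1]
j=0 picked index 0: u0 ∈ [0, 1/7)
j=1 picked index 1: u0 ∈ [1/56, 13/56)
j=2 picked index 2: u0 ∈ [3/28, 9/28)
j=3 picked index 2: u0 ∈ [-1/56, 11/56)
j=4 picked index 4: u0 ∈ [2/21, 5/42)
j=5 picked index 5: u0 ∈ [-1/168, 23/168)
j=6 picked index 7: u0 ∈ [1/12, 1/4)
j=7 picked index 7: u0 ∈ [-1/24, 1/8)
intersection: [3/28, 5/42)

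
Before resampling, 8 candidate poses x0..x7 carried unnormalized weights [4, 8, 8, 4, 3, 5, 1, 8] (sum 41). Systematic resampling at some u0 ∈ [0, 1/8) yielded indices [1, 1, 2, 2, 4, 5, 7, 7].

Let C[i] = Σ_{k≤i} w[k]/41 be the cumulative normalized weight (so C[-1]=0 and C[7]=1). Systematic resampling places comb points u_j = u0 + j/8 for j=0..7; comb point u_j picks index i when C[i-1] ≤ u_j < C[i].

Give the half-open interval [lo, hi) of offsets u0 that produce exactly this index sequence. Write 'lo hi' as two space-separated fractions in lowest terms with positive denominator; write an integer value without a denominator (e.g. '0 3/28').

C = [4/41, 12/41, 20/41, 24/41, 27/41, 32/41, 33/41, 1]
j=0 picked index 1: u0 ∈ [4/41, 12/41)
j=1 picked index 1: u0 ∈ [-9/328, 55/328)
j=2 picked index 2: u0 ∈ [7/164, 39/164)
j=3 picked index 2: u0 ∈ [-27/328, 37/328)
j=4 picked index 4: u0 ∈ [7/82, 13/82)
j=5 picked index 5: u0 ∈ [11/328, 51/328)
j=6 picked index 7: u0 ∈ [9/164, 1/4)
j=7 picked index 7: u0 ∈ [-23/328, 1/8)
intersection: [4/41, 37/328)

4/41 37/328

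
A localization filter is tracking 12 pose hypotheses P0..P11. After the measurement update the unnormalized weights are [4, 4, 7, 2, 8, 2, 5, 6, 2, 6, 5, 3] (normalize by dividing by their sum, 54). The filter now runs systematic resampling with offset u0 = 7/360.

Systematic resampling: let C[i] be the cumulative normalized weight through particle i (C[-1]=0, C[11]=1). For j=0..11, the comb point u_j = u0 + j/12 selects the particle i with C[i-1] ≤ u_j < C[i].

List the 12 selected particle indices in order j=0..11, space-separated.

C = [2/27, 4/27, 5/18, 17/54, 25/54, 1/2, 16/27, 19/27, 20/27, 23/27, 17/18, 1]
j=0: u_0=7/360 ∈ [0, 2/27) → index 0
j=1: u_1=37/360 ∈ [2/27, 4/27) → index 1
j=2: u_2=67/360 ∈ [4/27, 5/18) → index 2
j=3: u_3=97/360 ∈ [4/27, 5/18) → index 2
j=4: u_4=127/360 ∈ [17/54, 25/54) → index 4
j=5: u_5=157/360 ∈ [17/54, 25/54) → index 4
j=6: u_6=187/360 ∈ [1/2, 16/27) → index 6
j=7: u_7=217/360 ∈ [16/27, 19/27) → index 7
j=8: u_8=247/360 ∈ [16/27, 19/27) → index 7
j=9: u_9=277/360 ∈ [20/27, 23/27) → index 9
j=10: u_10=307/360 ∈ [23/27, 17/18) → index 10
j=11: u_11=337/360 ∈ [23/27, 17/18) → index 10

0 1 2 2 4 4 6 7 7 9 10 10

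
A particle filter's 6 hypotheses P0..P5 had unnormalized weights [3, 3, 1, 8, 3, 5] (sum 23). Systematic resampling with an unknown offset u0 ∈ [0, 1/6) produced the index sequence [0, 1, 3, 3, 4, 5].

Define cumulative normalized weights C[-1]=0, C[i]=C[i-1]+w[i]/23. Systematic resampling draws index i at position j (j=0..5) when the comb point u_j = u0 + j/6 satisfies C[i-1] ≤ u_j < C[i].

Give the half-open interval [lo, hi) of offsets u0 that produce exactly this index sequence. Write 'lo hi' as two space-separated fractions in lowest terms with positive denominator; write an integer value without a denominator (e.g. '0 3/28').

0 13/138

C = [3/23, 6/23, 7/23, 15/23, 18/23, 1]
j=0 picked index 0: u0 ∈ [0, 3/23)
j=1 picked index 1: u0 ∈ [-5/138, 13/138)
j=2 picked index 3: u0 ∈ [-2/69, 22/69)
j=3 picked index 3: u0 ∈ [-9/46, 7/46)
j=4 picked index 4: u0 ∈ [-1/69, 8/69)
j=5 picked index 5: u0 ∈ [-7/138, 1/6)
intersection: [0, 13/138)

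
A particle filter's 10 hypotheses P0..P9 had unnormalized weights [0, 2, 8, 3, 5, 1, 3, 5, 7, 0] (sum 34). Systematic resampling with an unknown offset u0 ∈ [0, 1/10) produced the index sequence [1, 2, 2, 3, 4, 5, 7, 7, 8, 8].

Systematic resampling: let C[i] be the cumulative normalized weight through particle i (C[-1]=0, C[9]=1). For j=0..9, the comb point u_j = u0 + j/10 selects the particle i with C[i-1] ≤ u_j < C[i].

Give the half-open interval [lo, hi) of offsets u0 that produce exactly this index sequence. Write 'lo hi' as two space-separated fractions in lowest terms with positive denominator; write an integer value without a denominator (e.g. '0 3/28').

4/85 1/17

C = [0, 1/17, 5/17, 13/34, 9/17, 19/34, 11/17, 27/34, 1, 1]
j=0 picked index 1: u0 ∈ [0, 1/17)
j=1 picked index 2: u0 ∈ [-7/170, 33/170)
j=2 picked index 2: u0 ∈ [-12/85, 8/85)
j=3 picked index 3: u0 ∈ [-1/170, 7/85)
j=4 picked index 4: u0 ∈ [-3/170, 11/85)
j=5 picked index 5: u0 ∈ [1/34, 1/17)
j=6 picked index 7: u0 ∈ [4/85, 33/170)
j=7 picked index 7: u0 ∈ [-9/170, 8/85)
j=8 picked index 8: u0 ∈ [-1/170, 1/5)
j=9 picked index 8: u0 ∈ [-9/85, 1/10)
intersection: [4/85, 1/17)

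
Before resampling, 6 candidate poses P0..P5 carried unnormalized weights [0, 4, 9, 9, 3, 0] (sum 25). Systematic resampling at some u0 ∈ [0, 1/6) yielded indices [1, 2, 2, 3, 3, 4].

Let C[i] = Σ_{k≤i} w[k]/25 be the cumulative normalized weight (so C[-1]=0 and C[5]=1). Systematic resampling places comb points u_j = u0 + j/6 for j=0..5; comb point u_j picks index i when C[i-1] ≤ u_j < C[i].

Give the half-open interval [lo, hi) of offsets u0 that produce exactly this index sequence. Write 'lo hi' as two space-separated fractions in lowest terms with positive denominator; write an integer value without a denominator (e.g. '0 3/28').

7/150 4/25

C = [0, 4/25, 13/25, 22/25, 1, 1]
j=0 picked index 1: u0 ∈ [0, 4/25)
j=1 picked index 2: u0 ∈ [-1/150, 53/150)
j=2 picked index 2: u0 ∈ [-13/75, 14/75)
j=3 picked index 3: u0 ∈ [1/50, 19/50)
j=4 picked index 3: u0 ∈ [-11/75, 16/75)
j=5 picked index 4: u0 ∈ [7/150, 1/6)
intersection: [7/150, 4/25)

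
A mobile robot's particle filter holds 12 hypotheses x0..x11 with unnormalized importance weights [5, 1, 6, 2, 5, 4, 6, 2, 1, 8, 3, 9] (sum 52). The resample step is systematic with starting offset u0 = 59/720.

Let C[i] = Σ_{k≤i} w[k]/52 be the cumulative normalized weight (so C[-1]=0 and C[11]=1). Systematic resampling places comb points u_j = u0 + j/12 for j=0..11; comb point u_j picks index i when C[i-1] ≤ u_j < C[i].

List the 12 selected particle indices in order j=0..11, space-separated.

C = [5/52, 3/26, 3/13, 7/26, 19/52, 23/52, 29/52, 31/52, 8/13, 10/13, 43/52, 1]
j=0: u_0=59/720 ∈ [0, 5/52) → index 0
j=1: u_1=119/720 ∈ [3/26, 3/13) → index 2
j=2: u_2=179/720 ∈ [3/13, 7/26) → index 3
j=3: u_3=239/720 ∈ [7/26, 19/52) → index 4
j=4: u_4=299/720 ∈ [19/52, 23/52) → index 5
j=5: u_5=359/720 ∈ [23/52, 29/52) → index 6
j=6: u_6=419/720 ∈ [29/52, 31/52) → index 7
j=7: u_7=479/720 ∈ [8/13, 10/13) → index 9
j=8: u_8=539/720 ∈ [8/13, 10/13) → index 9
j=9: u_9=599/720 ∈ [43/52, 1) → index 11
j=10: u_10=659/720 ∈ [43/52, 1) → index 11
j=11: u_11=719/720 ∈ [43/52, 1) → index 11

0 2 3 4 5 6 7 9 9 11 11 11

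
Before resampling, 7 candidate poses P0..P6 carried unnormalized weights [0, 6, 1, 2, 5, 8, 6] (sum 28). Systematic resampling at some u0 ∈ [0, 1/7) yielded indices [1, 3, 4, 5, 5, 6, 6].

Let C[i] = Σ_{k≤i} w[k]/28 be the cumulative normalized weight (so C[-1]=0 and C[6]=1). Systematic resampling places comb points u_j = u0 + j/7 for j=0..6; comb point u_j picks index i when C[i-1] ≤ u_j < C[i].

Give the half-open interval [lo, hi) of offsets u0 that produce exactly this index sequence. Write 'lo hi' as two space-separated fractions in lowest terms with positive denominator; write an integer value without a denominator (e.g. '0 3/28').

C = [0, 3/14, 1/4, 9/28, 1/2, 11/14, 1]
j=0 picked index 1: u0 ∈ [0, 3/14)
j=1 picked index 3: u0 ∈ [3/28, 5/28)
j=2 picked index 4: u0 ∈ [1/28, 3/14)
j=3 picked index 5: u0 ∈ [1/14, 5/14)
j=4 picked index 5: u0 ∈ [-1/14, 3/14)
j=5 picked index 6: u0 ∈ [1/14, 2/7)
j=6 picked index 6: u0 ∈ [-1/14, 1/7)
intersection: [3/28, 1/7)

3/28 1/7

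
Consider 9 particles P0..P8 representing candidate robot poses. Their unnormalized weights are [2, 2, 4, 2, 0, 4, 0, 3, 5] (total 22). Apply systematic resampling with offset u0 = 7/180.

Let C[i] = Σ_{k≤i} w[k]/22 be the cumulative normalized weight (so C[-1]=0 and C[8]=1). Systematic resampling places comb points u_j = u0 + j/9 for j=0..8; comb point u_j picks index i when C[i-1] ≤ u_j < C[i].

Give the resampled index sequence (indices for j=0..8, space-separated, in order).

C = [1/11, 2/11, 4/11, 5/11, 5/11, 7/11, 7/11, 17/22, 1]
j=0: u_0=7/180 ∈ [0, 1/11) → index 0
j=1: u_1=3/20 ∈ [1/11, 2/11) → index 1
j=2: u_2=47/180 ∈ [2/11, 4/11) → index 2
j=3: u_3=67/180 ∈ [4/11, 5/11) → index 3
j=4: u_4=29/60 ∈ [5/11, 7/11) → index 5
j=5: u_5=107/180 ∈ [5/11, 7/11) → index 5
j=6: u_6=127/180 ∈ [7/11, 17/22) → index 7
j=7: u_7=49/60 ∈ [17/22, 1) → index 8
j=8: u_8=167/180 ∈ [17/22, 1) → index 8

0 1 2 3 5 5 7 8 8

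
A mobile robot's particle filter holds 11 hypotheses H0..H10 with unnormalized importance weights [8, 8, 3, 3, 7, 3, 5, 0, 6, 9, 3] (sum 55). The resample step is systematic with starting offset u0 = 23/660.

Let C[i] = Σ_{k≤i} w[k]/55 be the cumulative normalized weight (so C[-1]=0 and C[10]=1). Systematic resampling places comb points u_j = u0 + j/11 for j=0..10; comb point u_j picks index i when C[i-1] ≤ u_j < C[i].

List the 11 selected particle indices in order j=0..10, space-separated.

C = [8/55, 16/55, 19/55, 2/5, 29/55, 32/55, 37/55, 37/55, 43/55, 52/55, 1]
j=0: u_0=23/660 ∈ [0, 8/55) → index 0
j=1: u_1=83/660 ∈ [0, 8/55) → index 0
j=2: u_2=13/60 ∈ [8/55, 16/55) → index 1
j=3: u_3=203/660 ∈ [16/55, 19/55) → index 2
j=4: u_4=263/660 ∈ [19/55, 2/5) → index 3
j=5: u_5=323/660 ∈ [2/5, 29/55) → index 4
j=6: u_6=383/660 ∈ [29/55, 32/55) → index 5
j=7: u_7=443/660 ∈ [32/55, 37/55) → index 6
j=8: u_8=503/660 ∈ [37/55, 43/55) → index 8
j=9: u_9=563/660 ∈ [43/55, 52/55) → index 9
j=10: u_10=623/660 ∈ [43/55, 52/55) → index 9

0 0 1 2 3 4 5 6 8 9 9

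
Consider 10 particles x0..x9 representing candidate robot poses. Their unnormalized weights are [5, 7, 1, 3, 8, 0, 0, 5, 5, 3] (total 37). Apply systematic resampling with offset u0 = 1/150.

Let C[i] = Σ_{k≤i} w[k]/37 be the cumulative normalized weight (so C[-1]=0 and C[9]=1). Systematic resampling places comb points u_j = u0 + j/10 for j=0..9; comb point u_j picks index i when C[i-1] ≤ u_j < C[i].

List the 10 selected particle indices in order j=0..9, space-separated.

0 0 1 1 3 4 4 7 8 8

C = [5/37, 12/37, 13/37, 16/37, 24/37, 24/37, 24/37, 29/37, 34/37, 1]
j=0: u_0=1/150 ∈ [0, 5/37) → index 0
j=1: u_1=8/75 ∈ [0, 5/37) → index 0
j=2: u_2=31/150 ∈ [5/37, 12/37) → index 1
j=3: u_3=23/75 ∈ [5/37, 12/37) → index 1
j=4: u_4=61/150 ∈ [13/37, 16/37) → index 3
j=5: u_5=38/75 ∈ [16/37, 24/37) → index 4
j=6: u_6=91/150 ∈ [16/37, 24/37) → index 4
j=7: u_7=53/75 ∈ [24/37, 29/37) → index 7
j=8: u_8=121/150 ∈ [29/37, 34/37) → index 8
j=9: u_9=68/75 ∈ [29/37, 34/37) → index 8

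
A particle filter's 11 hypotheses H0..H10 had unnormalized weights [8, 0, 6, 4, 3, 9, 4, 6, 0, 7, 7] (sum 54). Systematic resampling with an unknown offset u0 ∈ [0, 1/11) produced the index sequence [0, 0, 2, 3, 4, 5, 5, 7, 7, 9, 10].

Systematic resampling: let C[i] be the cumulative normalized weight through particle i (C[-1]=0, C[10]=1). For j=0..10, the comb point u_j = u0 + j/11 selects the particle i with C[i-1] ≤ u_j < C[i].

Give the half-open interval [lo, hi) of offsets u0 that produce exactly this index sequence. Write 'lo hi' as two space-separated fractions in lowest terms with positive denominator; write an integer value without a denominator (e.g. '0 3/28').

C = [4/27, 4/27, 7/27, 1/3, 7/18, 5/9, 17/27, 20/27, 20/27, 47/54, 1]
j=0 picked index 0: u0 ∈ [0, 4/27)
j=1 picked index 0: u0 ∈ [-1/11, 17/297)
j=2 picked index 2: u0 ∈ [-10/297, 23/297)
j=3 picked index 3: u0 ∈ [-4/297, 2/33)
j=4 picked index 4: u0 ∈ [-1/33, 5/198)
j=5 picked index 5: u0 ∈ [-13/198, 10/99)
j=6 picked index 5: u0 ∈ [-31/198, 1/99)
j=7 picked index 7: u0 ∈ [-2/297, 31/297)
j=8 picked index 7: u0 ∈ [-29/297, 4/297)
j=9 picked index 9: u0 ∈ [-23/297, 31/594)
j=10 picked index 10: u0 ∈ [-23/594, 1/11)
intersection: [0, 1/99)

0 1/99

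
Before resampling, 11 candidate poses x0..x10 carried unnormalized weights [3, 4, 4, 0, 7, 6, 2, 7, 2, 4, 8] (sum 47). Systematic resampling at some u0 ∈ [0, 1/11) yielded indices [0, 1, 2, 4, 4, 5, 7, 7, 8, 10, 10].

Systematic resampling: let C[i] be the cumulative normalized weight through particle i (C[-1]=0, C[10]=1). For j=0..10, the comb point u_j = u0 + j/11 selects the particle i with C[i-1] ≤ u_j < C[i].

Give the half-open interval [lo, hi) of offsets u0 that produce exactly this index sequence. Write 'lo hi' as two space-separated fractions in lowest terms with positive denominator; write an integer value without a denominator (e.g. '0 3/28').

C = [3/47, 7/47, 11/47, 11/47, 18/47, 24/47, 26/47, 33/47, 35/47, 39/47, 1]
j=0 picked index 0: u0 ∈ [0, 3/47)
j=1 picked index 1: u0 ∈ [-14/517, 30/517)
j=2 picked index 2: u0 ∈ [-17/517, 27/517)
j=3 picked index 4: u0 ∈ [-20/517, 57/517)
j=4 picked index 4: u0 ∈ [-67/517, 10/517)
j=5 picked index 5: u0 ∈ [-37/517, 29/517)
j=6 picked index 7: u0 ∈ [4/517, 81/517)
j=7 picked index 7: u0 ∈ [-43/517, 34/517)
j=8 picked index 8: u0 ∈ [-13/517, 9/517)
j=9 picked index 10: u0 ∈ [6/517, 2/11)
j=10 picked index 10: u0 ∈ [-41/517, 1/11)
intersection: [6/517, 9/517)

6/517 9/517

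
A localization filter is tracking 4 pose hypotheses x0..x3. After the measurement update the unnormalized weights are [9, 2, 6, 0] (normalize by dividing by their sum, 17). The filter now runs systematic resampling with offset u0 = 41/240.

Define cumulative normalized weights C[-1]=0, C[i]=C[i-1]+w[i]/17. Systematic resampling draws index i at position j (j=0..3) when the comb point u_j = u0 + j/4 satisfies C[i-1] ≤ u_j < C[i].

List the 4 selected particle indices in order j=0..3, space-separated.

0 0 2 2

C = [9/17, 11/17, 1, 1]
j=0: u_0=41/240 ∈ [0, 9/17) → index 0
j=1: u_1=101/240 ∈ [0, 9/17) → index 0
j=2: u_2=161/240 ∈ [11/17, 1) → index 2
j=3: u_3=221/240 ∈ [11/17, 1) → index 2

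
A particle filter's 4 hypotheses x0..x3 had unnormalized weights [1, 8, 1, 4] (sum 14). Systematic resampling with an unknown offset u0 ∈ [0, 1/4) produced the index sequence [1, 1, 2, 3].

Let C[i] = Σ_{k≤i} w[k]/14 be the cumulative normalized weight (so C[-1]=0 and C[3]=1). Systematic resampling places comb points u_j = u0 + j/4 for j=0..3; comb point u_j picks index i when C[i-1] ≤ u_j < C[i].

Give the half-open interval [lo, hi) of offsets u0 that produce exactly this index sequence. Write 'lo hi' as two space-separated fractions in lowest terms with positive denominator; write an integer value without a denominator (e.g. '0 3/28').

C = [1/14, 9/14, 5/7, 1]
j=0 picked index 1: u0 ∈ [1/14, 9/14)
j=1 picked index 1: u0 ∈ [-5/28, 11/28)
j=2 picked index 2: u0 ∈ [1/7, 3/14)
j=3 picked index 3: u0 ∈ [-1/28, 1/4)
intersection: [1/7, 3/14)

1/7 3/14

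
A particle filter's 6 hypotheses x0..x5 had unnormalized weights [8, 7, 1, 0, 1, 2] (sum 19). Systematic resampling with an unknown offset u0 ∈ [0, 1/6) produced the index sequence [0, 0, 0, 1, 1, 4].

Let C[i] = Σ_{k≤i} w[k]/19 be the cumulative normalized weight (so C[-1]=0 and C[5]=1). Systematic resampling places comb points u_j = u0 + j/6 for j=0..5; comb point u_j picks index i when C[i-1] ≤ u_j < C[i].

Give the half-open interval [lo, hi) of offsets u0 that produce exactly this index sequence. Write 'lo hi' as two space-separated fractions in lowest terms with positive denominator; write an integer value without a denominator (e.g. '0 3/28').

1/114 7/114

C = [8/19, 15/19, 16/19, 16/19, 17/19, 1]
j=0 picked index 0: u0 ∈ [0, 8/19)
j=1 picked index 0: u0 ∈ [-1/6, 29/114)
j=2 picked index 0: u0 ∈ [-1/3, 5/57)
j=3 picked index 1: u0 ∈ [-3/38, 11/38)
j=4 picked index 1: u0 ∈ [-14/57, 7/57)
j=5 picked index 4: u0 ∈ [1/114, 7/114)
intersection: [1/114, 7/114)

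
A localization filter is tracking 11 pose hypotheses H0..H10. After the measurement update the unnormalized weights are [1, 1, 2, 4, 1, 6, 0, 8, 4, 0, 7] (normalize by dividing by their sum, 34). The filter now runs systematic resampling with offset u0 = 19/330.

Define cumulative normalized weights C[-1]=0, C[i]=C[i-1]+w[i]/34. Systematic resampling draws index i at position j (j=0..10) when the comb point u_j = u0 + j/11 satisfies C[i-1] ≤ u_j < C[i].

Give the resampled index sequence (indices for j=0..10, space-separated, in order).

1 3 4 5 5 7 7 8 8 10 10

C = [1/34, 1/17, 2/17, 4/17, 9/34, 15/34, 15/34, 23/34, 27/34, 27/34, 1]
j=0: u_0=19/330 ∈ [1/34, 1/17) → index 1
j=1: u_1=49/330 ∈ [2/17, 4/17) → index 3
j=2: u_2=79/330 ∈ [4/17, 9/34) → index 4
j=3: u_3=109/330 ∈ [9/34, 15/34) → index 5
j=4: u_4=139/330 ∈ [9/34, 15/34) → index 5
j=5: u_5=169/330 ∈ [15/34, 23/34) → index 7
j=6: u_6=199/330 ∈ [15/34, 23/34) → index 7
j=7: u_7=229/330 ∈ [23/34, 27/34) → index 8
j=8: u_8=259/330 ∈ [23/34, 27/34) → index 8
j=9: u_9=289/330 ∈ [27/34, 1) → index 10
j=10: u_10=29/30 ∈ [27/34, 1) → index 10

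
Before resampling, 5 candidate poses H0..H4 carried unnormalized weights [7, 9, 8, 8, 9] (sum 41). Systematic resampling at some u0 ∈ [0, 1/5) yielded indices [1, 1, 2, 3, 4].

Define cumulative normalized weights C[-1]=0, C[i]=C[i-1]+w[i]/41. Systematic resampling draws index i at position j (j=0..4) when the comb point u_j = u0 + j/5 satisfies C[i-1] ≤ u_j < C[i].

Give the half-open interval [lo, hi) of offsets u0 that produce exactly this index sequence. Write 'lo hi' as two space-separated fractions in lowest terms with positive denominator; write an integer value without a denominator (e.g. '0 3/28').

7/41 37/205

C = [7/41, 16/41, 24/41, 32/41, 1]
j=0 picked index 1: u0 ∈ [7/41, 16/41)
j=1 picked index 1: u0 ∈ [-6/205, 39/205)
j=2 picked index 2: u0 ∈ [-2/205, 38/205)
j=3 picked index 3: u0 ∈ [-3/205, 37/205)
j=4 picked index 4: u0 ∈ [-4/205, 1/5)
intersection: [7/41, 37/205)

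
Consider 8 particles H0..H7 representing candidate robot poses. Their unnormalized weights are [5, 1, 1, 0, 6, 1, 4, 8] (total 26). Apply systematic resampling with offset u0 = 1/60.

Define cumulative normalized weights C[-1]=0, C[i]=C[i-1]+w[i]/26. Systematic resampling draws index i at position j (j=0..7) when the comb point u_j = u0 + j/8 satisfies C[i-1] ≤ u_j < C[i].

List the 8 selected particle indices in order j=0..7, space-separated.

C = [5/26, 3/13, 7/26, 7/26, 1/2, 7/13, 9/13, 1]
j=0: u_0=1/60 ∈ [0, 5/26) → index 0
j=1: u_1=17/120 ∈ [0, 5/26) → index 0
j=2: u_2=4/15 ∈ [3/13, 7/26) → index 2
j=3: u_3=47/120 ∈ [7/26, 1/2) → index 4
j=4: u_4=31/60 ∈ [1/2, 7/13) → index 5
j=5: u_5=77/120 ∈ [7/13, 9/13) → index 6
j=6: u_6=23/30 ∈ [9/13, 1) → index 7
j=7: u_7=107/120 ∈ [9/13, 1) → index 7

0 0 2 4 5 6 7 7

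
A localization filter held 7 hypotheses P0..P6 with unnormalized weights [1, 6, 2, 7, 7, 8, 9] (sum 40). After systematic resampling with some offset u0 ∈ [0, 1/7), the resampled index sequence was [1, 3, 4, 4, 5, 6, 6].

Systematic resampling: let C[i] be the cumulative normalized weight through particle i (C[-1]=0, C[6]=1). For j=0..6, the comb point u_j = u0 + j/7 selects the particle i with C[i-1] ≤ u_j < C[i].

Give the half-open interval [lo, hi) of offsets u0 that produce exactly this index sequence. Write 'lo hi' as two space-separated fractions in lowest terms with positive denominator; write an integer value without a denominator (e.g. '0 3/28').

C = [1/40, 7/40, 9/40, 2/5, 23/40, 31/40, 1]
j=0 picked index 1: u0 ∈ [1/40, 7/40)
j=1 picked index 3: u0 ∈ [23/280, 9/35)
j=2 picked index 4: u0 ∈ [4/35, 81/280)
j=3 picked index 4: u0 ∈ [-1/35, 41/280)
j=4 picked index 5: u0 ∈ [1/280, 57/280)
j=5 picked index 6: u0 ∈ [17/280, 2/7)
j=6 picked index 6: u0 ∈ [-23/280, 1/7)
intersection: [4/35, 1/7)

4/35 1/7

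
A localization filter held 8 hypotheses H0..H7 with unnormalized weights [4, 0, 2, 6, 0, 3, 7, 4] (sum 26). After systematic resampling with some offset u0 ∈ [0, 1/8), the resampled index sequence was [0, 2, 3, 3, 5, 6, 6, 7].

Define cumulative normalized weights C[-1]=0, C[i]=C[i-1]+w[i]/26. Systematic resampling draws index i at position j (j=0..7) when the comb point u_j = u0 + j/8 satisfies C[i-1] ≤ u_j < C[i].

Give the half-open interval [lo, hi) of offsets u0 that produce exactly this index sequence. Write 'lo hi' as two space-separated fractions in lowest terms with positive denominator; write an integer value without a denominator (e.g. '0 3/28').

3/104 1/13

C = [2/13, 2/13, 3/13, 6/13, 6/13, 15/26, 11/13, 1]
j=0 picked index 0: u0 ∈ [0, 2/13)
j=1 picked index 2: u0 ∈ [3/104, 11/104)
j=2 picked index 3: u0 ∈ [-1/52, 11/52)
j=3 picked index 3: u0 ∈ [-15/104, 9/104)
j=4 picked index 5: u0 ∈ [-1/26, 1/13)
j=5 picked index 6: u0 ∈ [-5/104, 23/104)
j=6 picked index 6: u0 ∈ [-9/52, 5/52)
j=7 picked index 7: u0 ∈ [-3/104, 1/8)
intersection: [3/104, 1/13)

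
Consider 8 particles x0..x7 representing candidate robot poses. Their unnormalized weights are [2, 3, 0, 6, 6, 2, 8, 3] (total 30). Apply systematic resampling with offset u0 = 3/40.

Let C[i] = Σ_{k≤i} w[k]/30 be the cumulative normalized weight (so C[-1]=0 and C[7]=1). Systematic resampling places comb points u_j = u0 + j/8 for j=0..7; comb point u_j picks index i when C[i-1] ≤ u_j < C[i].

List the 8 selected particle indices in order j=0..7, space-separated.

1 3 3 4 5 6 6 7

C = [1/15, 1/6, 1/6, 11/30, 17/30, 19/30, 9/10, 1]
j=0: u_0=3/40 ∈ [1/15, 1/6) → index 1
j=1: u_1=1/5 ∈ [1/6, 11/30) → index 3
j=2: u_2=13/40 ∈ [1/6, 11/30) → index 3
j=3: u_3=9/20 ∈ [11/30, 17/30) → index 4
j=4: u_4=23/40 ∈ [17/30, 19/30) → index 5
j=5: u_5=7/10 ∈ [19/30, 9/10) → index 6
j=6: u_6=33/40 ∈ [19/30, 9/10) → index 6
j=7: u_7=19/20 ∈ [9/10, 1) → index 7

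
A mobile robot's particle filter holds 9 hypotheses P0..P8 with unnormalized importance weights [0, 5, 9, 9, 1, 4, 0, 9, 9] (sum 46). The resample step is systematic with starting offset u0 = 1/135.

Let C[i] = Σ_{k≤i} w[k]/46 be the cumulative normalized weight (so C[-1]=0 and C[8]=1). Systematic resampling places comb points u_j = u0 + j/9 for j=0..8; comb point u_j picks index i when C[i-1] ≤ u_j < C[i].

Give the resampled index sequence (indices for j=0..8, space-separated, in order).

1 2 2 3 3 5 7 7 8

C = [0, 5/46, 7/23, 1/2, 12/23, 14/23, 14/23, 37/46, 1]
j=0: u_0=1/135 ∈ [0, 5/46) → index 1
j=1: u_1=16/135 ∈ [5/46, 7/23) → index 2
j=2: u_2=31/135 ∈ [5/46, 7/23) → index 2
j=3: u_3=46/135 ∈ [7/23, 1/2) → index 3
j=4: u_4=61/135 ∈ [7/23, 1/2) → index 3
j=5: u_5=76/135 ∈ [12/23, 14/23) → index 5
j=6: u_6=91/135 ∈ [14/23, 37/46) → index 7
j=7: u_7=106/135 ∈ [14/23, 37/46) → index 7
j=8: u_8=121/135 ∈ [37/46, 1) → index 8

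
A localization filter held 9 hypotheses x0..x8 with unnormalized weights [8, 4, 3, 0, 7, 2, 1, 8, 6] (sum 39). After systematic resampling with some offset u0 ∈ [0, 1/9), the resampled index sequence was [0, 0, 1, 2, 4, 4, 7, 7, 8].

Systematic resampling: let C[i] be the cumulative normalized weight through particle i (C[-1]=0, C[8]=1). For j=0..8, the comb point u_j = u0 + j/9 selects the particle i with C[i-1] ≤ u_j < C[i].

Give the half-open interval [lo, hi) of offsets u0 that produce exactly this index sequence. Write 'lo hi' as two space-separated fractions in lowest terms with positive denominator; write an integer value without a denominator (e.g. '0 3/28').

C = [8/39, 4/13, 5/13, 5/13, 22/39, 8/13, 25/39, 11/13, 1]
j=0 picked index 0: u0 ∈ [0, 8/39)
j=1 picked index 0: u0 ∈ [-1/9, 11/117)
j=2 picked index 1: u0 ∈ [-2/117, 10/117)
j=3 picked index 2: u0 ∈ [-1/39, 2/39)
j=4 picked index 4: u0 ∈ [-7/117, 14/117)
j=5 picked index 4: u0 ∈ [-20/117, 1/117)
j=6 picked index 7: u0 ∈ [-1/39, 7/39)
j=7 picked index 7: u0 ∈ [-16/117, 8/117)
j=8 picked index 8: u0 ∈ [-5/117, 1/9)
intersection: [0, 1/117)

0 1/117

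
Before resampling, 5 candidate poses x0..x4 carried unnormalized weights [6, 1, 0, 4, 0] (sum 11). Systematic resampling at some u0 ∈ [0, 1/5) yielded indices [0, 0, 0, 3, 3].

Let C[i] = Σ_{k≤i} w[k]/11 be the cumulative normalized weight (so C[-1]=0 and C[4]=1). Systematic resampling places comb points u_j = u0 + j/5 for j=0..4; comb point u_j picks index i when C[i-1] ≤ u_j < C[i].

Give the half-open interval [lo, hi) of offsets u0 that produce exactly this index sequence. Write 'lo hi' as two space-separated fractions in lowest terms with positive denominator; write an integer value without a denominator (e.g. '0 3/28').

C = [6/11, 7/11, 7/11, 1, 1]
j=0 picked index 0: u0 ∈ [0, 6/11)
j=1 picked index 0: u0 ∈ [-1/5, 19/55)
j=2 picked index 0: u0 ∈ [-2/5, 8/55)
j=3 picked index 3: u0 ∈ [2/55, 2/5)
j=4 picked index 3: u0 ∈ [-9/55, 1/5)
intersection: [2/55, 8/55)

2/55 8/55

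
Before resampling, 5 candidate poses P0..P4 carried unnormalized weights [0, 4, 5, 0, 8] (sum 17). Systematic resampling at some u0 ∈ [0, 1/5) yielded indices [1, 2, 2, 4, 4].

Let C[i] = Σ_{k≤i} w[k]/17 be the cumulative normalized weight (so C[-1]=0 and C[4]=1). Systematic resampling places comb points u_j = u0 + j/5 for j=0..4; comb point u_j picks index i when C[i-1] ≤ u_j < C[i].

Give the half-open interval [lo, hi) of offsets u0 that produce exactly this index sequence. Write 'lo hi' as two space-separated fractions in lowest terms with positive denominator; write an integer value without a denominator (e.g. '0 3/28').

C = [0, 4/17, 9/17, 9/17, 1]
j=0 picked index 1: u0 ∈ [0, 4/17)
j=1 picked index 2: u0 ∈ [3/85, 28/85)
j=2 picked index 2: u0 ∈ [-14/85, 11/85)
j=3 picked index 4: u0 ∈ [-6/85, 2/5)
j=4 picked index 4: u0 ∈ [-23/85, 1/5)
intersection: [3/85, 11/85)

3/85 11/85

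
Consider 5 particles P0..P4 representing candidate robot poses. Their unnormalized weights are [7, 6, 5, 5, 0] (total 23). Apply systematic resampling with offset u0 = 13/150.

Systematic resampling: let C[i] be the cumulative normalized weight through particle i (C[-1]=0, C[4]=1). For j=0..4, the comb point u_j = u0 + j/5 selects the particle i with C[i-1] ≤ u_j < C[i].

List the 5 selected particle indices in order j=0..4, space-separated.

C = [7/23, 13/23, 18/23, 1, 1]
j=0: u_0=13/150 ∈ [0, 7/23) → index 0
j=1: u_1=43/150 ∈ [0, 7/23) → index 0
j=2: u_2=73/150 ∈ [7/23, 13/23) → index 1
j=3: u_3=103/150 ∈ [13/23, 18/23) → index 2
j=4: u_4=133/150 ∈ [18/23, 1) → index 3

0 0 1 2 3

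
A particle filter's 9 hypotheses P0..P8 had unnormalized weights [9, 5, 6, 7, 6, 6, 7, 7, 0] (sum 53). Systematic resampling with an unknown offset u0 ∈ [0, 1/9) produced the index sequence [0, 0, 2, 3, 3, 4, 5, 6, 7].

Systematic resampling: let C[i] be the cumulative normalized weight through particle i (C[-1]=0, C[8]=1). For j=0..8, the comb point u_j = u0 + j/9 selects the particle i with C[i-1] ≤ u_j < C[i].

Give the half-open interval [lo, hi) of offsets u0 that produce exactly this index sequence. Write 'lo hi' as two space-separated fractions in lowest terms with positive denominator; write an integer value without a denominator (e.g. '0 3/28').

C = [9/53, 14/53, 20/53, 27/53, 33/53, 39/53, 46/53, 1, 1]
j=0 picked index 0: u0 ∈ [0, 9/53)
j=1 picked index 0: u0 ∈ [-1/9, 28/477)
j=2 picked index 2: u0 ∈ [20/477, 74/477)
j=3 picked index 3: u0 ∈ [7/159, 28/159)
j=4 picked index 3: u0 ∈ [-32/477, 31/477)
j=5 picked index 4: u0 ∈ [-22/477, 32/477)
j=6 picked index 5: u0 ∈ [-7/159, 11/159)
j=7 picked index 6: u0 ∈ [-20/477, 43/477)
j=8 picked index 7: u0 ∈ [-10/477, 1/9)
intersection: [7/159, 28/477)

7/159 28/477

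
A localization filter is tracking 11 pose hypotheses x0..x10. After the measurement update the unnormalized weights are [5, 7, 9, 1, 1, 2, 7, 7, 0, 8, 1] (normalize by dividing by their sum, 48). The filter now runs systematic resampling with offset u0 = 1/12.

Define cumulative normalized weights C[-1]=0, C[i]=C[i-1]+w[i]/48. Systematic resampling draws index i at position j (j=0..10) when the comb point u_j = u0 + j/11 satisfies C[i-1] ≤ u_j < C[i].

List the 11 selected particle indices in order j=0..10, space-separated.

C = [5/48, 1/4, 7/16, 11/24, 23/48, 25/48, 2/3, 13/16, 13/16, 47/48, 1]
j=0: u_0=1/12 ∈ [0, 5/48) → index 0
j=1: u_1=23/132 ∈ [5/48, 1/4) → index 1
j=2: u_2=35/132 ∈ [1/4, 7/16) → index 2
j=3: u_3=47/132 ∈ [1/4, 7/16) → index 2
j=4: u_4=59/132 ∈ [7/16, 11/24) → index 3
j=5: u_5=71/132 ∈ [25/48, 2/3) → index 6
j=6: u_6=83/132 ∈ [25/48, 2/3) → index 6
j=7: u_7=95/132 ∈ [2/3, 13/16) → index 7
j=8: u_8=107/132 ∈ [2/3, 13/16) → index 7
j=9: u_9=119/132 ∈ [13/16, 47/48) → index 9
j=10: u_10=131/132 ∈ [47/48, 1) → index 10

0 1 2 2 3 6 6 7 7 9 10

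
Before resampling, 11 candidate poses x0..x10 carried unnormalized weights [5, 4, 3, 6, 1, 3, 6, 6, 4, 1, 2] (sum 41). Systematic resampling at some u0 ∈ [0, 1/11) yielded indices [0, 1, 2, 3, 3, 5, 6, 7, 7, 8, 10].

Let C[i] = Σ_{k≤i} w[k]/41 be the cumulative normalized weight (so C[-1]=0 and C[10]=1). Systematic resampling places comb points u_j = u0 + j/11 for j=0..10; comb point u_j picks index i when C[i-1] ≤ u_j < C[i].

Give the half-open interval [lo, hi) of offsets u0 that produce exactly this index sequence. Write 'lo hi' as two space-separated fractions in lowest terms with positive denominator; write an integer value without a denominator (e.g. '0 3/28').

C = [5/41, 9/41, 12/41, 18/41, 19/41, 22/41, 28/41, 34/41, 38/41, 39/41, 1]
j=0 picked index 0: u0 ∈ [0, 5/41)
j=1 picked index 1: u0 ∈ [14/451, 58/451)
j=2 picked index 2: u0 ∈ [17/451, 50/451)
j=3 picked index 3: u0 ∈ [9/451, 75/451)
j=4 picked index 3: u0 ∈ [-32/451, 34/451)
j=5 picked index 5: u0 ∈ [4/451, 37/451)
j=6 picked index 6: u0 ∈ [-4/451, 62/451)
j=7 picked index 7: u0 ∈ [21/451, 87/451)
j=8 picked index 7: u0 ∈ [-20/451, 46/451)
j=9 picked index 8: u0 ∈ [5/451, 49/451)
j=10 picked index 10: u0 ∈ [19/451, 1/11)
intersection: [21/451, 34/451)

21/451 34/451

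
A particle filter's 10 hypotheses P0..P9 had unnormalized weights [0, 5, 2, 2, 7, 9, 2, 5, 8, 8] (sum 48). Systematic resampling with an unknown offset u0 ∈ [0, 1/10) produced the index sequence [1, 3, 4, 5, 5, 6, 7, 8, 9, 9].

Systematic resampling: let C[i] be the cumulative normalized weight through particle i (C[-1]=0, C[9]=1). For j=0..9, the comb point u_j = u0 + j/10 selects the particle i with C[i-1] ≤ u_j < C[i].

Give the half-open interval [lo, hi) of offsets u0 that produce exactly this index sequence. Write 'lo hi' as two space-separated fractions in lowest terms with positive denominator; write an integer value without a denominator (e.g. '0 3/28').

C = [0, 5/48, 7/48, 3/16, 1/3, 25/48, 9/16, 2/3, 5/6, 1]
j=0 picked index 1: u0 ∈ [0, 5/48)
j=1 picked index 3: u0 ∈ [11/240, 7/80)
j=2 picked index 4: u0 ∈ [-1/80, 2/15)
j=3 picked index 5: u0 ∈ [1/30, 53/240)
j=4 picked index 5: u0 ∈ [-1/15, 29/240)
j=5 picked index 6: u0 ∈ [1/48, 1/16)
j=6 picked index 7: u0 ∈ [-3/80, 1/15)
j=7 picked index 8: u0 ∈ [-1/30, 2/15)
j=8 picked index 9: u0 ∈ [1/30, 1/5)
j=9 picked index 9: u0 ∈ [-1/15, 1/10)
intersection: [11/240, 1/16)

11/240 1/16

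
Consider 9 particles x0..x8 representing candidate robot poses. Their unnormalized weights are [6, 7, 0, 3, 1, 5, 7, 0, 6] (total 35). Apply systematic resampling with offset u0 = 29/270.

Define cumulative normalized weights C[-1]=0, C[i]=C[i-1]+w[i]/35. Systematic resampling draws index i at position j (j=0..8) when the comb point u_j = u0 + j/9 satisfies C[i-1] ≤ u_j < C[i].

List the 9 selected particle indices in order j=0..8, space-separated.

0 1 1 3 5 6 6 8 8

C = [6/35, 13/35, 13/35, 16/35, 17/35, 22/35, 29/35, 29/35, 1]
j=0: u_0=29/270 ∈ [0, 6/35) → index 0
j=1: u_1=59/270 ∈ [6/35, 13/35) → index 1
j=2: u_2=89/270 ∈ [6/35, 13/35) → index 1
j=3: u_3=119/270 ∈ [13/35, 16/35) → index 3
j=4: u_4=149/270 ∈ [17/35, 22/35) → index 5
j=5: u_5=179/270 ∈ [22/35, 29/35) → index 6
j=6: u_6=209/270 ∈ [22/35, 29/35) → index 6
j=7: u_7=239/270 ∈ [29/35, 1) → index 8
j=8: u_8=269/270 ∈ [29/35, 1) → index 8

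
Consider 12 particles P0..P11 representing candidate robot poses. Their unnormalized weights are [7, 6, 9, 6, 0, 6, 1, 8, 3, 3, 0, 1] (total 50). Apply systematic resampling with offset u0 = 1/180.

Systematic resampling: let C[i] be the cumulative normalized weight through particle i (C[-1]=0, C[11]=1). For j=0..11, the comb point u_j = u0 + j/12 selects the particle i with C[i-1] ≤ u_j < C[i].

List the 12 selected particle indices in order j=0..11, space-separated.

0 0 1 1 2 2 3 5 5 7 7 9

C = [7/50, 13/50, 11/25, 14/25, 14/25, 17/25, 7/10, 43/50, 23/25, 49/50, 49/50, 1]
j=0: u_0=1/180 ∈ [0, 7/50) → index 0
j=1: u_1=4/45 ∈ [0, 7/50) → index 0
j=2: u_2=31/180 ∈ [7/50, 13/50) → index 1
j=3: u_3=23/90 ∈ [7/50, 13/50) → index 1
j=4: u_4=61/180 ∈ [13/50, 11/25) → index 2
j=5: u_5=19/45 ∈ [13/50, 11/25) → index 2
j=6: u_6=91/180 ∈ [11/25, 14/25) → index 3
j=7: u_7=53/90 ∈ [14/25, 17/25) → index 5
j=8: u_8=121/180 ∈ [14/25, 17/25) → index 5
j=9: u_9=34/45 ∈ [7/10, 43/50) → index 7
j=10: u_10=151/180 ∈ [7/10, 43/50) → index 7
j=11: u_11=83/90 ∈ [23/25, 49/50) → index 9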